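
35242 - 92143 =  - 56901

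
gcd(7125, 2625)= 375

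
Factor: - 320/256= - 2^( - 2 )*5^1 = - 5/4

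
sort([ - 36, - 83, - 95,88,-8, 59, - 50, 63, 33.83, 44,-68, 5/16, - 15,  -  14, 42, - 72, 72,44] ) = [ - 95, - 83, - 72, - 68,  -  50,-36 ,-15, - 14, - 8,5/16,  33.83, 42,44, 44,59, 63,72, 88]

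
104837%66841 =37996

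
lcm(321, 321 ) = 321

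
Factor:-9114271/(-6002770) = 2^( - 1 )*5^( - 1)*23^(  -  1)*26099^( - 1)*9114271^1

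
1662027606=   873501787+788525819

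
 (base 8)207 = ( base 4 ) 2013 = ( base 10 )135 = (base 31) 4B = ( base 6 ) 343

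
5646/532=10 + 163/266 = 10.61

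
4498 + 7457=11955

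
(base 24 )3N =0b1011111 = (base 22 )47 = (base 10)95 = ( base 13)74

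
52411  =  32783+19628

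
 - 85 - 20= - 105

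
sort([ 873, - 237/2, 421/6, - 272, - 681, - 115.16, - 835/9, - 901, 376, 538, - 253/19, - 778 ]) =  [-901, - 778, - 681, - 272, - 237/2, - 115.16, - 835/9, - 253/19, 421/6,  376,538,873] 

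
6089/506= 12 + 17/506  =  12.03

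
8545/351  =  8545/351=24.34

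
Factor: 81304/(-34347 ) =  - 2^3*3^(-1)*107^(-2)*10163^1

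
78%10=8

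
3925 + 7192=11117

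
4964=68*73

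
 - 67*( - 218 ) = 14606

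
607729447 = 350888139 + 256841308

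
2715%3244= 2715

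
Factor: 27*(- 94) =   -  2538 = -  2^1* 3^3*47^1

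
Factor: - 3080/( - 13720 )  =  7^ ( - 2 )*11^1 = 11/49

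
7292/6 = 3646/3 = 1215.33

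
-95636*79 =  - 7555244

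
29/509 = 29/509 =0.06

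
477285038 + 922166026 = 1399451064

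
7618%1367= 783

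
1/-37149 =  - 1/37149 = -  0.00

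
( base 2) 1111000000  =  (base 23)1ih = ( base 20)280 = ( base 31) UU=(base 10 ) 960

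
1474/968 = 1+23/44 =1.52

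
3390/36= 565/6 = 94.17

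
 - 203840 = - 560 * 364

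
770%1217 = 770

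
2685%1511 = 1174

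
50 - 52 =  - 2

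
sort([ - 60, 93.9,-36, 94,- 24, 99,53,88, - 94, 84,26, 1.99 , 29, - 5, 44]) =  [ - 94,-60,-36, - 24, - 5,1.99  ,  26,29,44,53,84, 88,93.9, 94 , 99 ] 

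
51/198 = 17/66 =0.26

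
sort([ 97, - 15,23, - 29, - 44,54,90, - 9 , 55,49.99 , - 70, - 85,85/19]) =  [ - 85, - 70, - 44, - 29, - 15,-9,85/19,23, 49.99, 54,55, 90,97]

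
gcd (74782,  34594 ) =2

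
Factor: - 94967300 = -2^2 *5^2 *949673^1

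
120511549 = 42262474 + 78249075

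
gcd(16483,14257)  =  53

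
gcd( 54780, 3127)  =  1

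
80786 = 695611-614825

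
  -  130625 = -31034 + -99591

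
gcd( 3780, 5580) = 180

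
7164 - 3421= 3743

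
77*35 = 2695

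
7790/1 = 7790 = 7790.00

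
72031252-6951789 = 65079463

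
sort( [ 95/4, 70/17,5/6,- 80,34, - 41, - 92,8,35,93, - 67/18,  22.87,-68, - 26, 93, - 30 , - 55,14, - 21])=[ - 92,  -  80, - 68, - 55, - 41, - 30, - 26, - 21 , - 67/18, 5/6,70/17,8,14,22.87,95/4,34,  35,93,93]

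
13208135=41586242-28378107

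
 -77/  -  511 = 11/73 =0.15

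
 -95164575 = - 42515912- 52648663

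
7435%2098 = 1141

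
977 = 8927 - 7950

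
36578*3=109734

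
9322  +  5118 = 14440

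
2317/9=257 + 4/9= 257.44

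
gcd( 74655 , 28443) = 3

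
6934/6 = 3467/3  =  1155.67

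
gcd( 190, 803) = 1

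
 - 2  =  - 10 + 8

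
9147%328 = 291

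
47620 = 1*47620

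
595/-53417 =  - 85/7631 = - 0.01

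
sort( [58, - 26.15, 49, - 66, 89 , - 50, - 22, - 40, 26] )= [ - 66, -50, - 40, - 26.15, -22,26,49,58,89] 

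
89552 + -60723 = 28829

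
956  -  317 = 639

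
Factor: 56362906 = 2^1*28181453^1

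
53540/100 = 2677/5 = 535.40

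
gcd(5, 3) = 1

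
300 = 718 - 418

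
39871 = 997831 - 957960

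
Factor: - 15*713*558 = -5967810 = - 2^1*3^3*5^1*23^1*31^2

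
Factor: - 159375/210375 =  - 25/33 = -3^(  -  1 ) * 5^2*11^(  -  1 ) 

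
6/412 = 3/206= 0.01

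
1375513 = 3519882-2144369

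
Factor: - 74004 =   -  2^2* 3^1 * 7^1*881^1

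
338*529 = 178802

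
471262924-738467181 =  - 267204257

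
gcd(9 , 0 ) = 9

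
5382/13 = 414 = 414.00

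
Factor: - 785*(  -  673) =528305 = 5^1*157^1*673^1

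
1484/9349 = 1484/9349 = 0.16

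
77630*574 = 44559620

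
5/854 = 5/854  =  0.01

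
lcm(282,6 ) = 282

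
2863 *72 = 206136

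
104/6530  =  52/3265 = 0.02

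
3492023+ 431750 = 3923773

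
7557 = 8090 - 533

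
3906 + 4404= 8310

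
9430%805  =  575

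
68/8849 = 68/8849 = 0.01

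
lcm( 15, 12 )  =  60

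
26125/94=26125/94 = 277.93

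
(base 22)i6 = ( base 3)112220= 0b110010010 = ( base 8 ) 622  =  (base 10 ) 402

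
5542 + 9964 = 15506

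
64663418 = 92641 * 698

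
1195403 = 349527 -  - 845876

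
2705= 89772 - 87067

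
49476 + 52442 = 101918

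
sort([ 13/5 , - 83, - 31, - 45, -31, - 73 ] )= [ - 83, - 73, - 45, - 31  ,-31,13/5]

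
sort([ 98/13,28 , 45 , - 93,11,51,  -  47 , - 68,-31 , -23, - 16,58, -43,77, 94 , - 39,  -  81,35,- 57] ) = [ - 93, - 81, - 68, - 57, - 47, - 43 , -39, - 31 , - 23, - 16, 98/13 , 11 , 28,35,45, 51,58,77,  94]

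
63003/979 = 63003/979  =  64.35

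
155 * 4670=723850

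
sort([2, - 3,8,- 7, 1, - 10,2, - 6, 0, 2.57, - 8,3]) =[ - 10, - 8, - 7,  -  6, - 3, 0, 1, 2, 2,2.57, 3,8]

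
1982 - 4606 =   -  2624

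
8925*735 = 6559875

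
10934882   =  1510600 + 9424282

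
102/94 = 1 + 4/47=1.09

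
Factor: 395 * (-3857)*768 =-1170059520=-2^8*3^1*5^1*7^1*19^1*29^1*79^1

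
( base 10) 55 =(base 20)2f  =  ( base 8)67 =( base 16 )37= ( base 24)27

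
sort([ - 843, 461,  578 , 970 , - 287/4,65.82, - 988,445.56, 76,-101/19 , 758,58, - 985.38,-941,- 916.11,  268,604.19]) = [-988,-985.38,-941,-916.11,  -  843,- 287/4, - 101/19,58,65.82,76,268, 445.56, 461,578,  604.19,758,  970]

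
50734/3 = 50734/3= 16911.33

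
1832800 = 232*7900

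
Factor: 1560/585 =8/3 = 2^3*3^( - 1)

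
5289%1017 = 204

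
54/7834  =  27/3917 =0.01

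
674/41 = 674/41=16.44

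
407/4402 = 407/4402 = 0.09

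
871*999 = 870129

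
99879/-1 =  - 99879 +0/1=- 99879.00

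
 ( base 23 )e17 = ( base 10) 7436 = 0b1110100001100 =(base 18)14h2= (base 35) 62G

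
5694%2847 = 0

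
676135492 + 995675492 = 1671810984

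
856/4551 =856/4551 = 0.19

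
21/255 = 7/85 = 0.08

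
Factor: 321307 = 7^1*197^1*233^1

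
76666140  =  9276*8265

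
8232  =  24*343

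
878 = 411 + 467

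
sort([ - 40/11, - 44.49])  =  [ - 44.49, - 40/11]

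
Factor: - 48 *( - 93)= 2^4*3^2*31^1 = 4464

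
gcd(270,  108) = 54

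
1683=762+921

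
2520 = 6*420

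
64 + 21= 85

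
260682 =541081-280399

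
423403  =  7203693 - 6780290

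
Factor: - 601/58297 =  - 1/97=- 97^( - 1 ) 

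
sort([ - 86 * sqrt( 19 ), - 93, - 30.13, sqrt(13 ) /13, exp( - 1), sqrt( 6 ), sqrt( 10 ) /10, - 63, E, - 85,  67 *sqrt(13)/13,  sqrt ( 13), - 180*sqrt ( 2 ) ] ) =[-86 * sqrt (19 ), - 180*sqrt( 2 ) , - 93, - 85 ,-63, - 30.13, sqrt(  13)/13 , sqrt(10 )/10, exp( - 1), sqrt( 6), E , sqrt( 13),67*sqrt(13 ) /13]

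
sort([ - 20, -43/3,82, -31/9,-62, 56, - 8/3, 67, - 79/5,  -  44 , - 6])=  [ - 62, - 44 ,  -  20 , - 79/5,-43/3 , - 6, - 31/9, - 8/3,56,67, 82 ]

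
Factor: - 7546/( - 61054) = 11/89 = 11^1*89^ ( - 1) 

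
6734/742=481/53 =9.08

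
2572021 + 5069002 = 7641023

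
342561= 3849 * 89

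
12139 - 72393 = -60254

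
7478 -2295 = 5183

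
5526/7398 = 307/411 = 0.75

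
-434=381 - 815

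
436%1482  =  436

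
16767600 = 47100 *356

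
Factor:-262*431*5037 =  - 2^1 * 3^1*23^1*73^1*131^1 * 431^1 = -568788114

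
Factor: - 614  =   - 2^1*307^1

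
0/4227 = 0  =  0.00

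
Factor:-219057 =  - 3^1*73019^1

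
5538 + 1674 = 7212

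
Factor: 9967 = 9967^1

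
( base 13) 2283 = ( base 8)11347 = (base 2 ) 1001011100111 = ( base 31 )513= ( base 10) 4839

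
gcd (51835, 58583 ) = 7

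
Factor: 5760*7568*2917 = 2^11*3^2 * 5^1*11^1*43^1*2917^1= 127156930560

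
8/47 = 8/47 = 0.17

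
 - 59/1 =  - 59= - 59.00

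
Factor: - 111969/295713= - 39/103 = - 3^1*13^1*103^ (-1 )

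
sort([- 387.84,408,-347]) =[-387.84,-347,408]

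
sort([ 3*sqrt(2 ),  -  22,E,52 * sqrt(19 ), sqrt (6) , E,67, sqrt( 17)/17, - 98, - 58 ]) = [ - 98, - 58, - 22,sqrt( 17)/17 , sqrt( 6),E, E, 3* sqrt( 2),67, 52 * sqrt( 19)]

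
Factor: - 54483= - 3^1*11^1*13^1*127^1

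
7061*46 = 324806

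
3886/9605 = 3886/9605 = 0.40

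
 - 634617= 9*( - 70513 ) 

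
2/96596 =1/48298=0.00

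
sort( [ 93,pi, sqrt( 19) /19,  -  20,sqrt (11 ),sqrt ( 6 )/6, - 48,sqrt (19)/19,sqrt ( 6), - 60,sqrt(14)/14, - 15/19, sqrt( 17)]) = [ - 60 ,-48, -20, - 15/19,sqrt( 19)/19, sqrt(19) /19, sqrt(14 ) /14,sqrt(6)/6,sqrt ( 6), pi,sqrt(11 ), sqrt (17), 93] 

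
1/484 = 1/484 = 0.00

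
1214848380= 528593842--686254538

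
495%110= 55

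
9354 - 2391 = 6963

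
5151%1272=63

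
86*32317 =2779262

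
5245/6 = 5245/6 = 874.17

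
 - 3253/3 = - 3253/3 = - 1084.33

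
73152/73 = 1002 + 6/73 = 1002.08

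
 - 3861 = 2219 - 6080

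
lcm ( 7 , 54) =378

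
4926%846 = 696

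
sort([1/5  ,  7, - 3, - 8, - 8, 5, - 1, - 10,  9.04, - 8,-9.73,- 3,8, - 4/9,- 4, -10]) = [-10, - 10 ,-9.73, - 8, - 8, - 8,  -  4, - 3, - 3 , - 1,  -  4/9,1/5, 5,7, 8 , 9.04] 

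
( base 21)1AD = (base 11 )554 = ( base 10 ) 664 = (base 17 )251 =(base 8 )1230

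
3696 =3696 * 1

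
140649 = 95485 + 45164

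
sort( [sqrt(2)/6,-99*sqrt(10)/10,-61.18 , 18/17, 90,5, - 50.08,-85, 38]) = [ - 85,- 61.18, - 50.08,-99*sqrt(10 ) /10,  sqrt(2)/6, 18/17,5,38, 90]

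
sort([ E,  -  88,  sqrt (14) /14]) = [ - 88, sqrt(14)/14,E]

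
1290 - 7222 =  - 5932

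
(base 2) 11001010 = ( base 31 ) 6G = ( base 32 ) 6a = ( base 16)ca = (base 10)202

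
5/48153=5/48153 = 0.00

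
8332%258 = 76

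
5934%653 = 57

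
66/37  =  1 + 29/37= 1.78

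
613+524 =1137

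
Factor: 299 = 13^1  *23^1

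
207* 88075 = 18231525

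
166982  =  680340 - 513358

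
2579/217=2579/217 = 11.88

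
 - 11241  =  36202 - 47443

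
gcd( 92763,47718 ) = 99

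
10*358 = 3580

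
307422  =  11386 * 27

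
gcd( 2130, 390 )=30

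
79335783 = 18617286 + 60718497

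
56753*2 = 113506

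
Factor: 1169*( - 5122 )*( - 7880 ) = 47182429840  =  2^4*5^1*7^1 * 13^1*167^1 * 197^2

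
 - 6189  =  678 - 6867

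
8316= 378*22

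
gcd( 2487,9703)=1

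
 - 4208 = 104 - 4312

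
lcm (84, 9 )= 252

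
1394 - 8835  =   - 7441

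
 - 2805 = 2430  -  5235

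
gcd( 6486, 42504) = 138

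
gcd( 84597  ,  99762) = 3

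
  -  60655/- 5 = 12131 + 0/1 = 12131.00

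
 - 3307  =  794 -4101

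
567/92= 567/92=6.16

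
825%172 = 137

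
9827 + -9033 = 794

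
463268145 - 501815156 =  - 38547011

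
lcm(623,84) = 7476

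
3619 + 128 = 3747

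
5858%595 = 503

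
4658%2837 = 1821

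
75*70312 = 5273400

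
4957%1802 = 1353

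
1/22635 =1/22635 = 0.00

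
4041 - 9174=-5133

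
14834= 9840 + 4994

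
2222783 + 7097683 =9320466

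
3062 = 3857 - 795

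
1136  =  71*16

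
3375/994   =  3 + 393/994= 3.40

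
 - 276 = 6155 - 6431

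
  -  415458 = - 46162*9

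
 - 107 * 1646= -176122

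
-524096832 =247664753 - 771761585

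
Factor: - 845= - 5^1*13^2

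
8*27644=221152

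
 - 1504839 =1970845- 3475684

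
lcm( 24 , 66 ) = 264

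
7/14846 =7/14846 = 0.00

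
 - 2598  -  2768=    - 5366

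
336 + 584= 920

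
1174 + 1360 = 2534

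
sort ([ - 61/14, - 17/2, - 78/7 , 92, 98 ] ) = [ - 78/7, - 17/2, - 61/14,92, 98 ] 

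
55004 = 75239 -20235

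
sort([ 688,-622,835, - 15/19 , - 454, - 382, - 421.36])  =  [ -622, - 454,  -  421.36, -382, - 15/19, 688,835 ]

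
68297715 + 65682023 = 133979738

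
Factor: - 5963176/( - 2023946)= 2981588/1011973 = 2^2*745397^1*1011973^( - 1)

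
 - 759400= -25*30376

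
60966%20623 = 19720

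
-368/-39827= 368/39827 =0.01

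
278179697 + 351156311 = 629336008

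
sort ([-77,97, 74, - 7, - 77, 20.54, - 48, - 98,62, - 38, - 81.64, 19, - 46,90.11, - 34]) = [ - 98 ,-81.64, - 77, - 77, - 48, - 46, - 38, - 34, - 7 , 19,  20.54, 62 , 74, 90.11  ,  97]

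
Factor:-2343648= - 2^5 * 3^1*24413^1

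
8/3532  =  2/883 = 0.00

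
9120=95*96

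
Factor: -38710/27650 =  - 7/5=   -5^( - 1)*7^1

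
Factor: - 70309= - 70309^1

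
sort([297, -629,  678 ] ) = [ - 629 , 297, 678 ] 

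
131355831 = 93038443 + 38317388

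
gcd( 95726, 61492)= 2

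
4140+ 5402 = 9542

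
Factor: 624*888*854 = 473211648 = 2^8*3^2*7^1 *13^1*37^1*61^1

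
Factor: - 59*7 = -413 = -  7^1*59^1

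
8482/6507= 1  +  1975/6507 = 1.30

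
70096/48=4381/3=   1460.33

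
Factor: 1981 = 7^1*283^1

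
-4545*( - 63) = 286335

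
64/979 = 64/979 = 0.07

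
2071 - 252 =1819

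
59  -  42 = 17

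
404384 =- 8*( - 50548) 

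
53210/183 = 53210/183= 290.77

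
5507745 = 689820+4817925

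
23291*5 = 116455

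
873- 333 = 540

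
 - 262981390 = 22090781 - 285072171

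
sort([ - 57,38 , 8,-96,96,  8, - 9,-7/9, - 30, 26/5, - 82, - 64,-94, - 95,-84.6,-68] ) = [ - 96,  -  95, - 94,-84.6,  -  82,- 68 , - 64, - 57, - 30 , - 9, - 7/9, 26/5,8 , 8,38,96 ] 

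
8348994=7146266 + 1202728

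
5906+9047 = 14953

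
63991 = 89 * 719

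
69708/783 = 89 + 7/261=89.03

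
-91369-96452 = -187821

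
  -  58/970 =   -  29/485 = - 0.06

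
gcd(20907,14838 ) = 3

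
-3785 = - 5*757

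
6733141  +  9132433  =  15865574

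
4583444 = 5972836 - 1389392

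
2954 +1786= 4740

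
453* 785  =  355605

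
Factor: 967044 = 2^2 * 3^1*13^1*6199^1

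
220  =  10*22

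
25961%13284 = 12677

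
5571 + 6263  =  11834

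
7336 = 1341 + 5995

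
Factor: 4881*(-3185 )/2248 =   -  15545985/2248 = - 2^(  -  3 )* 3^1* 5^1 * 7^2 * 13^1 * 281^( - 1 )*1627^1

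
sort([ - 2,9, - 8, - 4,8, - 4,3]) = [ - 8, - 4, - 4,-2,3,8,9]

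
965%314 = 23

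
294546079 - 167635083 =126910996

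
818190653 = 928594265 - 110403612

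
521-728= -207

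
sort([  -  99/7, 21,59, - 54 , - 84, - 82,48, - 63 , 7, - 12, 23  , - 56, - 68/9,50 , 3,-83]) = [ - 84, - 83,  -  82,- 63, - 56, - 54, - 99/7 , - 12, - 68/9,  3, 7,21, 23,48, 50 , 59]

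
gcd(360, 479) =1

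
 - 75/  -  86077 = 75/86077   =  0.00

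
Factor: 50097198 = 2^1*3^1*17^1*491149^1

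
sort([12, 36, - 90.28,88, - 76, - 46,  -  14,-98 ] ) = [  -  98, - 90.28, - 76,- 46, - 14,12,36,88 ] 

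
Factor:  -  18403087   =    -  18403087^1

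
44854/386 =22427/193=   116.20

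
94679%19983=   14747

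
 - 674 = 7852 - 8526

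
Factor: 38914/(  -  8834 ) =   -  19457/4417 = - 7^( - 1)*631^( - 1) * 19457^1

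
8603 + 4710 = 13313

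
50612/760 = 12653/190 = 66.59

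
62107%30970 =167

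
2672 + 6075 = 8747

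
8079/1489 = 8079/1489 = 5.43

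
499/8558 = 499/8558 =0.06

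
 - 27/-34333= 27/34333=0.00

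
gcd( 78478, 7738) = 2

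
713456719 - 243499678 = 469957041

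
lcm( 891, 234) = 23166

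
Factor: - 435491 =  - 7^1* 62213^1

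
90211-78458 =11753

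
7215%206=5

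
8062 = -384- - 8446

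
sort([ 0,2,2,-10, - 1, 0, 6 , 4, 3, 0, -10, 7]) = [ - 10,- 10,-1,0, 0, 0,2, 2, 3, 4,6, 7 ] 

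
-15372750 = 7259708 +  - 22632458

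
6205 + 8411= 14616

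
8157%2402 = 951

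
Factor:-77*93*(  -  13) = 3^1* 7^1*11^1*13^1*31^1  =  93093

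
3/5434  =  3/5434 = 0.00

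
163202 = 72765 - - 90437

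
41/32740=41/32740 = 0.00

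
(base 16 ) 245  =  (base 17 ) 203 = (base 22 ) 149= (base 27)LE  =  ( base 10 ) 581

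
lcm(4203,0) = 0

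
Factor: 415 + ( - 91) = 2^2*3^4 = 324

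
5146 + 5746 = 10892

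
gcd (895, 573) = 1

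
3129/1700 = 1 + 1429/1700 = 1.84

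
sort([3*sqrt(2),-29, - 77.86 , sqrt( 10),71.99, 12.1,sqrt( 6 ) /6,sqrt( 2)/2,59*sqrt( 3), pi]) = [  -  77.86,-29,sqrt( 6)/6,sqrt( 2 ) /2,pi,  sqrt( 10), 3* sqrt(2),12.1,71.99,59*sqrt( 3 )] 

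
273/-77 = -39/11 = - 3.55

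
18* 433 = 7794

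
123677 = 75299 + 48378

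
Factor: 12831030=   2^1*3^2*5^1*142567^1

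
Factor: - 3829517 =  - 1303^1*2939^1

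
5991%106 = 55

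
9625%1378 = 1357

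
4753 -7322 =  - 2569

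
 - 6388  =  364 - 6752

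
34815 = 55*633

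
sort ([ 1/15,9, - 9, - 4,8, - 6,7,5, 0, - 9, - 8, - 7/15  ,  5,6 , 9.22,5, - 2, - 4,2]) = [-9, - 9, - 8, - 6,-4,-4 , - 2, - 7/15,0,1/15,2, 5,5, 5,  6,7,8, 9, 9.22]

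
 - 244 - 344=-588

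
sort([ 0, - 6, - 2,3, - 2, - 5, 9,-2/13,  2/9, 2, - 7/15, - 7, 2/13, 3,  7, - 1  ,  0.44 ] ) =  [ - 7 , - 6, - 5,-2, - 2, - 1, - 7/15,-2/13, 0, 2/13, 2/9,  0.44 , 2,  3,3, 7, 9 ] 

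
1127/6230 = 161/890 = 0.18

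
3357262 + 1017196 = 4374458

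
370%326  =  44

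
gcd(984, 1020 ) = 12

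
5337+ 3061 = 8398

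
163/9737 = 163/9737 = 0.02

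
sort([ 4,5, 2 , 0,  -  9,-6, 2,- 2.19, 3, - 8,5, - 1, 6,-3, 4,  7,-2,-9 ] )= [-9,-9,-8, -6, - 3, - 2.19, - 2,-1, 0, 2, 2, 3, 4,4, 5, 5, 6,7]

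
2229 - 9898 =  - 7669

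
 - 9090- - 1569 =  - 7521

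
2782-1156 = 1626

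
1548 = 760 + 788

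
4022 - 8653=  - 4631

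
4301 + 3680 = 7981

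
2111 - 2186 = -75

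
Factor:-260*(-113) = 29380  =  2^2 * 5^1*13^1*113^1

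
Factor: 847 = 7^1 *11^2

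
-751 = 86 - 837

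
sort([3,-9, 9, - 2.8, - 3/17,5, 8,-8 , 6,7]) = [-9,- 8,-2.8, -3/17,3, 5 , 6, 7,8, 9 ] 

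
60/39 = 1 + 7/13 = 1.54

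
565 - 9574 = - 9009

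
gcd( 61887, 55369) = 1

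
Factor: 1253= 7^1*179^1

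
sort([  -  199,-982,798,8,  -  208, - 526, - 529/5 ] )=[ - 982,-526,-208, -199, - 529/5,8,798]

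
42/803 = 42/803 = 0.05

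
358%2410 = 358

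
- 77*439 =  - 33803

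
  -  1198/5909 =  - 1198/5909  =  -0.20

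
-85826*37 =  - 3175562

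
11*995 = 10945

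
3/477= 1/159= 0.01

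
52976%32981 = 19995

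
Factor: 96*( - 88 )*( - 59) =2^8*3^1*11^1*59^1 = 498432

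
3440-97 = 3343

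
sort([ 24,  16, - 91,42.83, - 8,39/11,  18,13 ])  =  [ - 91, - 8,39/11 , 13,  16,  18 , 24,42.83]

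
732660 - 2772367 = -2039707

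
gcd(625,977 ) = 1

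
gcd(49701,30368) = 1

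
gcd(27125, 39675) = 25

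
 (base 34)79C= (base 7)33343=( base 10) 8410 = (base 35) 6ua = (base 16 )20DA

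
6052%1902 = 346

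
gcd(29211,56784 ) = 273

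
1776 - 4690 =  -2914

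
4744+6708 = 11452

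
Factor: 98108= 2^2 * 24527^1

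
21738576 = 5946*3656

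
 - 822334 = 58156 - 880490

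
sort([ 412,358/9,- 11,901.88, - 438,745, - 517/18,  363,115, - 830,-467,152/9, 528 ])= [  -  830,-467,-438 , - 517/18, - 11, 152/9,358/9,115,  363,412 , 528,745,901.88]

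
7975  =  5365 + 2610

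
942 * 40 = 37680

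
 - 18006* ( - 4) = 72024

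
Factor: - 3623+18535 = 2^6*233^1 = 14912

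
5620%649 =428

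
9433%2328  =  121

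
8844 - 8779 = 65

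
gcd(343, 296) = 1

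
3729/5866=3729/5866 = 0.64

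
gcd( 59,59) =59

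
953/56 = 953/56 = 17.02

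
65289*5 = 326445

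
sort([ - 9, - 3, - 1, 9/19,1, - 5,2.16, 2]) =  [ - 9, - 5, - 3, - 1,9/19, 1,2,2.16]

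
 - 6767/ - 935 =7 + 222/935  =  7.24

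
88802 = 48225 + 40577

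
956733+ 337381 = 1294114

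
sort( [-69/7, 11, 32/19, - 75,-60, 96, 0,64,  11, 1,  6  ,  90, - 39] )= [ - 75, - 60, -39, - 69/7,0, 1, 32/19,  6,  11, 11, 64, 90, 96 ]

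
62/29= 2 + 4/29= 2.14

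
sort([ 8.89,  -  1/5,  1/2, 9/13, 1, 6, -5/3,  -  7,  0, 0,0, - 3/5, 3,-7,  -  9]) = [ -9, - 7, - 7, -5/3,-3/5, - 1/5, 0,0, 0, 1/2,9/13,1, 3, 6,  8.89]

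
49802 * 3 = 149406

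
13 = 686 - 673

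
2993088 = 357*8384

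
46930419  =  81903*573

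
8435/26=324 + 11/26 = 324.42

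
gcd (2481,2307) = 3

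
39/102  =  13/34 = 0.38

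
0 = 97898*0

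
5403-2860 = 2543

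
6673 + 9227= 15900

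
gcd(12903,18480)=33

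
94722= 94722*1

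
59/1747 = 59/1747 = 0.03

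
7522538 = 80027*94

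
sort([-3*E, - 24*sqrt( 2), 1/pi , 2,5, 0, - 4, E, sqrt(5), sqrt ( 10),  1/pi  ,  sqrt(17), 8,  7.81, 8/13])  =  [ - 24*sqrt(2 ), - 3*E,  -  4, 0, 1/pi, 1/pi,8/13,2, sqrt (5), E,sqrt (10),sqrt( 17), 5 , 7.81, 8] 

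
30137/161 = 187 + 30/161=187.19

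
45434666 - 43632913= 1801753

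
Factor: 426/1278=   1/3= 3^( -1 ) 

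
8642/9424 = 4321/4712 = 0.92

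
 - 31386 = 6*( - 5231) 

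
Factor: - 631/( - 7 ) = 7^( - 1) * 631^1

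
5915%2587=741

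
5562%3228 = 2334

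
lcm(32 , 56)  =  224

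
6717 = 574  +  6143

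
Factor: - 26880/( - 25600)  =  21/20 = 2^( - 2 ) * 3^1*5^( - 1)*7^1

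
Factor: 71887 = 71887^1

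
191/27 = 7 + 2/27= 7.07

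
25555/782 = 25555/782= 32.68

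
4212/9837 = 468/1093 = 0.43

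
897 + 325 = 1222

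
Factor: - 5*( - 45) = 3^2 * 5^2 =225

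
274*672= 184128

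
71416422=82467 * 866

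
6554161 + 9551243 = 16105404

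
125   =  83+42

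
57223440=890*64296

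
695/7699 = 695/7699 = 0.09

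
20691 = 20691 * 1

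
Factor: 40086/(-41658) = -3^1*17^1*53^( - 1 ) = - 51/53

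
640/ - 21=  - 640/21 = - 30.48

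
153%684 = 153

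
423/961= 423/961= 0.44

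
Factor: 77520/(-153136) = - 285/563= - 3^1* 5^1*19^1*563^( -1) 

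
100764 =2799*36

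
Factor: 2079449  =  31^1*  67079^1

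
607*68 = 41276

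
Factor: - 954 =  - 2^1*3^2*53^1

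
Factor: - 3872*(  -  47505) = 2^5 * 3^1*5^1*11^2*3167^1 =183939360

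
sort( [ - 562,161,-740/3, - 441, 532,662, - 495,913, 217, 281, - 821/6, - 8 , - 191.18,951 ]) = [-562,-495, - 441, - 740/3,-191.18, - 821/6 , - 8,161, 217,281,532,662,913,951 ] 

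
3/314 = 3/314= 0.01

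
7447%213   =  205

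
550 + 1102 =1652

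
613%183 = 64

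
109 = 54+55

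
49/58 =49/58 = 0.84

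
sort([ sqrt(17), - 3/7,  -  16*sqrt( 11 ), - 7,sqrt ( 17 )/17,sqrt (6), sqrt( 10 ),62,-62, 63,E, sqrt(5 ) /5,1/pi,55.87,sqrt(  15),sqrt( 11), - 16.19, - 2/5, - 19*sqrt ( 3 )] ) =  [ - 62,- 16*sqrt (11 ),  -  19*sqrt( 3 ), - 16.19  , - 7,- 3/7, - 2/5,sqrt(17 ) /17,1/pi, sqrt( 5) /5,sqrt(6 ),E,sqrt( 10 ),sqrt( 11),  sqrt( 15),sqrt(17 ),55.87,  62,63]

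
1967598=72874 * 27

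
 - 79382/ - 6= 39691/3 = 13230.33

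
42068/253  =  166 + 70/253 =166.28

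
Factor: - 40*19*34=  - 2^4*5^1*17^1*19^1   =  - 25840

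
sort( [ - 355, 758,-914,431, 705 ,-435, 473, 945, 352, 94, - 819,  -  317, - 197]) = [ - 914, - 819,-435, - 355, - 317, - 197, 94,352, 431, 473, 705,758, 945]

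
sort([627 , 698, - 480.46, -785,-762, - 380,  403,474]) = [ - 785, - 762, - 480.46,  -  380, 403,474,627,698] 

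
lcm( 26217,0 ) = 0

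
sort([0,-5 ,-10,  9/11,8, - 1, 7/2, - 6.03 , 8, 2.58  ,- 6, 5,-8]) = [ - 10,-8 , - 6.03, - 6, - 5,-1, 0  ,  9/11, 2.58,7/2,5, 8,  8] 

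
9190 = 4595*2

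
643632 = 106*6072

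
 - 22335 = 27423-49758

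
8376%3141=2094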